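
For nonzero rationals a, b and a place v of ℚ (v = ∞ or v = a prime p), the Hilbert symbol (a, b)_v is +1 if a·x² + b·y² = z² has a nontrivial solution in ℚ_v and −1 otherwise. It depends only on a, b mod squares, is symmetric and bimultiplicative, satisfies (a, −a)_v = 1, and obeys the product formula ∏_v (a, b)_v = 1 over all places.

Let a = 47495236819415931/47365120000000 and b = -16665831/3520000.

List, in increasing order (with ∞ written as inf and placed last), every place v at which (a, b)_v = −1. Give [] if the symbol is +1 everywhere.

[2, 5, 11, 13]

(a, b) ≡ (1045, -92378) mod (ℚ^×)²; places V = {2, 3, 5, 7, 11, 13, 17, 19, 29, ∞}.
(a,b)_5: α=-7, u≡1; β=-4, v≡2 (mod 5); (1|5)=+1, (2|5)=-1; sign (−1)^0·+1^-4·-1^-7 = -1.
(a,b)_11: α=-1, u≡6; β=-1, v≡6 (mod 11); (6|11)=-1, (6|11)=-1; sign (−1)^1·-1^-1·-1^-1 = -1.
(a,b)_29: α=-2, u≡24; β=0, v≡7 (mod 29); (24|29)=+1, (7|29)=+1; sign (−1)^0·+1^0·+1^-2 = +1.
(a,b)_∞: sgn(1045)=+, sgn(-92378)=−, so +1.
(a,b)_19: α=3, u≡17; β=1, v≡8 (mod 19); (17|19)=+1, (8|19)=-1; sign (−1)^1·+1^1·-1^3 = +1.
(a,b)_7: α=4, u≡4; β=2, v≡4 (mod 7); (4|7)=+1, (4|7)=+1; sign (−1)^0·+1^2·+1^4 = +1.
(a,b)_13: α=2, u≡5; β=1, v≡7 (mod 13); (5|13)=-1, (7|13)=-1; sign (−1)^0·-1^1·-1^2 = -1.
(a,b)_3: α=10, u≡1; β=4, v≡1 (mod 3); (1|3)=+1, (1|3)=+1; sign (−1)^0·+1^4·+1^10 = +1.
(a,b)_2: α=-16, β=-9; u≡5, v≡3 (mod 8); ε(u)ε(v)=0·1, αω(v)=-16·1, βω(u)=-9·1; sum ≡ 1  ⇒  -1.
(a,b)_17: α=2, u≡13; β=1, v≡7 (mod 17); (13|17)=+1, (7|17)=-1; sign (−1)^0·+1^1·-1^2 = +1.
|Ram(1045, -92378)| = 4, even; anisotropic at {2, 5, 11, 13}.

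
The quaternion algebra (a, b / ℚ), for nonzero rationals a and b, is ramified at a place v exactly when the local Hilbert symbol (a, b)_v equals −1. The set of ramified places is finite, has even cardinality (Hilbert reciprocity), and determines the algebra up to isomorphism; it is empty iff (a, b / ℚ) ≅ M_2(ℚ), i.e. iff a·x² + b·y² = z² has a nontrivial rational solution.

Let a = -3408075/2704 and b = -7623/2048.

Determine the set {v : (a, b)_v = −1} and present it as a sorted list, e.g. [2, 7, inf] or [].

Mod squares: a ≡ -187, b ≡ -14. Check v ∈ {∞, 2, 3, 5, 7, 11, 13, 17}.
v=3: a=3^6·(≡2), b=3^2·(≡1) mod 3; (2|3)=-1, (1|3)=+1; (−1)^{6·2·1}·(-1)^2·(+1)^6 = +1.
v=2: v_2(a)=-4, v_2(b)=-11; units ≡ 5, 1 (mod 8); ε·ε+αω+βω = 0·0+-4·0+-11·1 ≡ 1  ⇒  (a,b)_2 = -1.
v=∞: -187 < 0 and -14 < 0  ⇒  (a,b)_∞ = -1.
v=7: a=7^0·(≡4), b=7^1·(≡6) mod 7; (4|7)=+1, (6|7)=-1; (−1)^{0·1·3}·(+1)^1·(-1)^0 = +1.
v=11: a=11^1·(≡5), b=11^2·(≡7) mod 11; (5|11)=+1, (7|11)=-1; (−1)^{1·2·5}·(+1)^2·(-1)^1 = -1.
v=17: a=17^1·(≡6), b=17^0·(≡14) mod 17; (6|17)=-1, (14|17)=-1; (−1)^{1·0·8}·(-1)^0·(-1)^1 = -1.
v=13: a=13^-2·(≡6), b=13^0·(≡3) mod 13; (6|13)=-1, (3|13)=+1; (−1)^{-2·0·6}·(-1)^0·(+1)^-2 = +1.
v=5: a=5^2·(≡3), b=5^0·(≡4) mod 5; (3|5)=-1, (4|5)=+1; (−1)^{2·0·2}·(-1)^0·(+1)^2 = +1.
Ram(-187, -14) = {2, 11, 17, ∞}; no ℚ_2-point on the conic.

[2, 11, 17, inf]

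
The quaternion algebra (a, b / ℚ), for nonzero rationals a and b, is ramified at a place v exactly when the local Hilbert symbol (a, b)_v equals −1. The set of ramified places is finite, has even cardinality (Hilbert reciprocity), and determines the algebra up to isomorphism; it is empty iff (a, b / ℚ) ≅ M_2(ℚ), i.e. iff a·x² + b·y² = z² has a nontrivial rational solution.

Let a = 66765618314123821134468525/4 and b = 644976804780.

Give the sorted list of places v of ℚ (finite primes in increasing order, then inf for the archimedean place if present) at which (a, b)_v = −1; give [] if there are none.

[31, 47]

(a, b) ≡ (13981, 10657955) mod (ℚ^×)²; places V = {2, 3, 5, 7, 11, 19, 31, 41, 47, ∞}.
(a,b)_7: α=0, u≡2; β=1, v≡2 (mod 7); (2|7)=+1, (2|7)=+1; sign (−1)^0·+1^1·+1^0 = +1.
(a,b)_2: α=-2, β=2; u≡5, v≡3 (mod 8); ε(u)ε(v)=0·1, αω(v)=-2·1, βω(u)=2·1; sum ≡ 0  ⇒  +1.
(a,b)_19: α=2, u≡1; β=1, v≡8 (mod 19); (1|19)=+1, (8|19)=-1; sign (−1)^0·+1^1·-1^2 = +1.
(a,b)_11: α=3, u≡6; β=1, v≡4 (mod 11); (6|11)=-1, (4|11)=+1; sign (−1)^1·-1^1·+1^3 = +1.
(a,b)_41: α=5, u≡38; β=2, v≡16 (mod 41); (38|41)=-1, (16|41)=+1; sign (−1)^0·-1^2·+1^5 = +1.
(a,b)_3: α=6, u≡1; β=2, v≡2 (mod 3); (1|3)=+1, (2|3)=-1; sign (−1)^0·+1^2·-1^6 = +1.
(a,b)_47: α=2, u≡23; β=1, v≡12 (mod 47); (23|47)=-1, (12|47)=+1; sign (−1)^0·-1^1·+1^2 = -1.
(a,b)_5: α=2, u≡4; β=1, v≡1 (mod 5); (4|5)=+1, (1|5)=+1; sign (−1)^0·+1^1·+1^2 = +1.
(a,b)_31: α=3, u≡17; β=1, v≡29 (mod 31); (17|31)=-1, (29|31)=-1; sign (−1)^1·-1^1·-1^3 = -1.
(a,b)_∞: sgn(13981)=+, sgn(10657955)=+, so +1.
(13981, 10657955 / ℚ) ramifies at {31, 47}: a division algebra.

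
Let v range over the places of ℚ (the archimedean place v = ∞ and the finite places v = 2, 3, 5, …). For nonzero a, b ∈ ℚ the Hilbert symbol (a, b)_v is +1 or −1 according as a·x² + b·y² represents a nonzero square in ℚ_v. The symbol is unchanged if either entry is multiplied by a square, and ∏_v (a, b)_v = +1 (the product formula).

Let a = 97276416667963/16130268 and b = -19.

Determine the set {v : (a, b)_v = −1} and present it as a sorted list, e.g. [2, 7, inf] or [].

(a, b) ≡ (106981, -19) mod (ℚ^×)²; places V = {2, 3, 7, 11, 13, 17, 19, 23, 29, 31, ∞}.
(a,b)_3: α=-2, u≡1; β=0, v≡2 (mod 3); (1|3)=+1, (2|3)=-1; sign (−1)^0·+1^0·-1^-2 = +1.
(a,b)_11: α=-2, u≡6; β=0, v≡3 (mod 11); (6|11)=-1, (3|11)=+1; sign (−1)^0·-1^0·+1^-2 = +1.
(a,b)_7: α=-1, u≡1; β=0, v≡2 (mod 7); (1|7)=+1, (2|7)=+1; sign (−1)^0·+1^0·+1^-1 = +1.
(a,b)_23: α=-2, u≡3; β=0, v≡4 (mod 23); (3|23)=+1, (4|23)=+1; sign (−1)^0·+1^0·+1^-2 = +1.
(a,b)_17: α=3, u≡3; β=0, v≡15 (mod 17); (3|17)=-1, (15|17)=+1; sign (−1)^0·-1^0·+1^3 = +1.
(a,b)_2: α=-2, β=0; u≡5, v≡5 (mod 8); ε(u)ε(v)=0·0, αω(v)=-2·1, βω(u)=0·1; sum ≡ 0  ⇒  +1.
(a,b)_13: α=2, u≡9; β=0, v≡7 (mod 13); (9|13)=+1, (7|13)=-1; sign (−1)^0·+1^0·-1^2 = +1.
(a,b)_31: α=1, u≡25; β=0, v≡12 (mod 31); (25|31)=+1, (12|31)=-1; sign (−1)^0·+1^0·-1^1 = -1.
(a,b)_19: α=4, u≡17; β=1, v≡18 (mod 19); (17|19)=+1, (18|19)=-1; sign (−1)^0·+1^1·-1^4 = +1.
(a,b)_∞: sgn(106981)=+, sgn(-19)=−, so +1.
(a,b)_29: α=1, u≡5; β=0, v≡10 (mod 29); (5|29)=+1, (10|29)=-1; sign (−1)^0·+1^0·-1^1 = -1.
|Ram(106981, -19)| = 2, even; anisotropic at {29, 31}.

[29, 31]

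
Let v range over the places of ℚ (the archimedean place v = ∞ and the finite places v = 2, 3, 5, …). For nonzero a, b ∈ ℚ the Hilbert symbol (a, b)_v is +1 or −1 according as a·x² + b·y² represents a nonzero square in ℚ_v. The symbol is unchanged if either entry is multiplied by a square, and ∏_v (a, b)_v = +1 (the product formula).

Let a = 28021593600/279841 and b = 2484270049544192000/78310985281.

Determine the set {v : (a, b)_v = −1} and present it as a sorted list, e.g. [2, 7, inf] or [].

[2, 3, 7, 13]

(a, b) ≡ (6006, 5) mod (ℚ^×)²; places V = {2, 3, 5, 7, 11, 13, 19, 23, ∞}.
(a,b)_19: α=0, u≡8; β=2, v≡11 (mod 19); (8|19)=-1, (11|19)=+1; sign (−1)^0·-1^2·+1^0 = +1.
(a,b)_7: α=1, u≡4; β=6, v≡3 (mod 7); (4|7)=+1, (3|7)=-1; sign (−1)^0·+1^6·-1^1 = -1.
(a,b)_3: α=7, u≡1; β=0, v≡2 (mod 3); (1|3)=+1, (2|3)=-1; sign (−1)^0·+1^0·-1^7 = -1.
(a,b)_13: α=1, u≡5; β=4, v≡2 (mod 13); (5|13)=-1, (2|13)=-1; sign (−1)^0·-1^4·-1^1 = -1.
(a,b)_11: α=1, u≡2; β=0, v≡3 (mod 11); (2|11)=-1, (3|11)=+1; sign (−1)^0·-1^0·+1^1 = +1.
(a,b)_5: α=2, u≡4; β=3, v≡1 (mod 5); (4|5)=+1, (1|5)=+1; sign (−1)^0·+1^3·+1^2 = +1.
(a,b)_23: α=-4, u≡12; β=-8, v≡22 (mod 23); (12|23)=+1, (22|23)=-1; sign (−1)^0·+1^-8·-1^-4 = +1.
(a,b)_2: α=9, β=14; u≡3, v≡5 (mod 8); ε(u)ε(v)=1·0, αω(v)=9·1, βω(u)=14·1; sum ≡ 1  ⇒  -1.
(a,b)_∞: sgn(6006)=+, sgn(5)=+, so +1.
Ram(6006, 5) = {2, 3, 7, 13}; no ℚ_2-point on the conic.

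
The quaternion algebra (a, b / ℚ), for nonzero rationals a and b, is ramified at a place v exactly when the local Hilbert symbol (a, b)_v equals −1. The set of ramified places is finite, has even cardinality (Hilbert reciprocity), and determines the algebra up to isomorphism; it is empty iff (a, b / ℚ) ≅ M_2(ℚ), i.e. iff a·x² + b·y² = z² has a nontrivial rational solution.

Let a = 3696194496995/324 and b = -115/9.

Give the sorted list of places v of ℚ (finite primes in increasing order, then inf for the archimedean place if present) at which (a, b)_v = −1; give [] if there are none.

[5, 11]

Mod squares: a ≡ 1595, b ≡ -115. Check v ∈ {∞, 2, 3, 5, 7, 11, 13, 23, 29}.
v=2: v_2(a)=-2, v_2(b)=0; units ≡ 3, 5 (mod 8); ε·ε+αω+βω = 1·0+-2·1+0·1 ≡ 0  ⇒  (a,b)_2 = +1.
v=7: a=7^2·(≡6), b=7^0·(≡2) mod 7; (6|7)=-1, (2|7)=+1; (−1)^{2·0·3}·(-1)^0·(+1)^2 = +1.
v=13: a=13^2·(≡3), b=13^0·(≡6) mod 13; (3|13)=+1, (6|13)=-1; (−1)^{2·0·6}·(+1)^0·(-1)^2 = +1.
v=∞: 1595 > 0 and -115 < 0  ⇒  (a,b)_∞ = +1.
v=23: a=23^4·(≡4), b=23^1·(≡2) mod 23; (4|23)=+1, (2|23)=+1; (−1)^{4·1·11}·(+1)^1·(+1)^4 = +1.
v=5: a=5^1·(≡1), b=5^1·(≡3) mod 5; (1|5)=+1, (3|5)=-1; (−1)^{1·1·2}·(+1)^1·(-1)^1 = -1.
v=3: a=3^-4·(≡2), b=3^-2·(≡2) mod 3; (2|3)=-1, (2|3)=-1; (−1)^{-4·-2·1}·(-1)^-2·(-1)^-4 = +1.
v=11: a=11^1·(≡8), b=11^0·(≡8) mod 11; (8|11)=-1, (8|11)=-1; (−1)^{1·0·5}·(-1)^0·(-1)^1 = -1.
v=29: a=29^1·(≡11), b=29^0·(≡13) mod 29; (11|29)=-1, (13|29)=+1; (−1)^{1·0·14}·(-1)^0·(+1)^1 = +1.
|Ram(1595, -115)| = 2, even; anisotropic at {5, 11}.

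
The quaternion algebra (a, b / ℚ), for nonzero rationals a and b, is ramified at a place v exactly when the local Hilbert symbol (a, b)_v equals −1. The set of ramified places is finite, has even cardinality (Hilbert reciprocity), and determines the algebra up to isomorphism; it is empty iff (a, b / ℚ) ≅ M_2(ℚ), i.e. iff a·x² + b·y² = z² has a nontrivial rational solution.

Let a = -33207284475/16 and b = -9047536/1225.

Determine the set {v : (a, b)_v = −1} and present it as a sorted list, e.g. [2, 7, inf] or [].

(a, b) ≡ (-19499, -565471) mod (ℚ^×)²; places V = {2, 3, 5, 7, 17, 29, 31, 37, ∞}.
(a,b)_7: α=0, u≡3; β=-2, v≡5 (mod 7); (3|7)=-1, (5|7)=-1; sign (−1)^0·-1^-2·-1^0 = +1.
(a,b)_2: α=-4, β=4; u≡5, v≡1 (mod 8); ε(u)ε(v)=0·0, αω(v)=-4·0, βω(u)=4·1; sum ≡ 0  ⇒  +1.
(a,b)_5: α=2, u≡1; β=-2, v≡1 (mod 5); (1|5)=+1, (1|5)=+1; sign (−1)^0·+1^-2·+1^2 = +1.
(a,b)_17: α=1, u≡9; β=1, v≡11 (mod 17); (9|17)=+1, (11|17)=-1; sign (−1)^0·+1^1·-1^1 = -1.
(a,b)_3: α=4, u≡1; β=0, v≡2 (mod 3); (1|3)=+1, (2|3)=-1; sign (−1)^0·+1^0·-1^4 = +1.
(a,b)_∞: sgn(-19499)=−, sgn(-565471)=−, so -1.
(a,b)_37: α=1, u≡27; β=1, v≡29 (mod 37); (27|37)=+1, (29|37)=-1; sign (−1)^0·+1^1·-1^1 = -1.
(a,b)_31: α=1, u≡24; β=1, v≡18 (mod 31); (24|31)=-1, (18|31)=+1; sign (−1)^1·-1^1·+1^1 = +1.
(a,b)_29: α=2, u≡27; β=1, v≡8 (mod 29); (27|29)=-1, (8|29)=-1; sign (−1)^0·-1^1·-1^2 = -1.
|Ram(-19499, -565471)| = 4, even; anisotropic at {17, 29, 37, ∞}.

[17, 29, 37, inf]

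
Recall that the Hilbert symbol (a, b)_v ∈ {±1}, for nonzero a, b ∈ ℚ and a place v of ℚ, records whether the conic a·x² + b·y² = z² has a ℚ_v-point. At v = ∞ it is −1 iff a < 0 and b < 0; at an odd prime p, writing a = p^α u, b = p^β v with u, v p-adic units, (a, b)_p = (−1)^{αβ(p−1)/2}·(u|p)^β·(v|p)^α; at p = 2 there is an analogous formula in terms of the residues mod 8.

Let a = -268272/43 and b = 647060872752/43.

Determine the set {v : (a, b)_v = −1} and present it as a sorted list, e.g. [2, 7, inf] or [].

[7, 19, 23, 29]

(a, b) ≡ (-989, 141139201) mod (ℚ^×)²; places V = {2, 3, 7, 19, 23, 29, 37, 43, ∞}.
(a,b)_7: α=0, u≡3; β=1, v≡5 (mod 7); (3|7)=-1, (5|7)=-1; sign (−1)^0·-1^1·-1^0 = -1.
(a,b)_43: α=-1, u≡5; β=-1, v≡13 (mod 43); (5|43)=-1, (13|43)=+1; sign (−1)^1·-1^-1·+1^-1 = +1.
(a,b)_23: α=1, u≡1; β=1, v≡6 (mod 23); (1|23)=+1, (6|23)=+1; sign (−1)^1·+1^1·+1^1 = -1.
(a,b)_19: α=0, u≡13; β=1, v≡11 (mod 19); (13|19)=-1, (11|19)=+1; sign (−1)^0·-1^1·+1^0 = -1.
(a,b)_3: α=6, u≡1; β=2, v≡1 (mod 3); (1|3)=+1, (1|3)=+1; sign (−1)^0·+1^2·+1^6 = +1.
(a,b)_∞: sgn(-989)=−, sgn(141139201)=+, so +1.
(a,b)_37: α=0, u≡21; β=3, v≡10 (mod 37); (21|37)=+1, (10|37)=+1; sign (−1)^0·+1^3·+1^0 = +1.
(a,b)_29: α=0, u≡15; β=1, v≡10 (mod 29); (15|29)=-1, (10|29)=-1; sign (−1)^0·-1^1·-1^0 = -1.
(a,b)_2: α=4, β=4; u≡3, v≡1 (mod 8); ε(u)ε(v)=1·0, αω(v)=4·0, βω(u)=4·1; sum ≡ 0  ⇒  +1.
|Ram(-989, 141139201)| = 4, even; anisotropic at {7, 19, 23, 29}.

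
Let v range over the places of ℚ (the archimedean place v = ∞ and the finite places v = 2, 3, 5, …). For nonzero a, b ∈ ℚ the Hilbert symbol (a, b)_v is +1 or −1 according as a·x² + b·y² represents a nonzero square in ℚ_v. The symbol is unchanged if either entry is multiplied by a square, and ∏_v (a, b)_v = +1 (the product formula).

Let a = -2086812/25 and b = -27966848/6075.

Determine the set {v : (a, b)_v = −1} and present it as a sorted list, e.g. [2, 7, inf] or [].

(a, b) ≡ (-7, -546) mod (ℚ^×)²; places V = {2, 3, 5, 7, 13, ∞}.
(a,b)_2: α=2, β=7; u≡1, v≡7 (mod 8); ε(u)ε(v)=0·1, αω(v)=2·0, βω(u)=7·0; sum ≡ 0  ⇒  +1.
(a,b)_5: α=-2, u≡3; β=-2, v≡4 (mod 5); (3|5)=-1, (4|5)=+1; sign (−1)^0·-1^-2·+1^-2 = +1.
(a,b)_3: α=2, u≡2; β=-5, v≡1 (mod 3); (2|3)=-1, (1|3)=+1; sign (−1)^0·-1^-5·+1^2 = -1.
(a,b)_13: α=2, u≡11; β=1, v≡12 (mod 13); (11|13)=-1, (12|13)=+1; sign (−1)^0·-1^1·+1^2 = -1.
(a,b)_7: α=3, u≡5; β=5, v≡5 (mod 7); (5|7)=-1, (5|7)=-1; sign (−1)^1·-1^5·-1^3 = -1.
(a,b)_∞: sgn(-7)=−, sgn(-546)=−, so -1.
(-7, -546 / ℚ) ramifies at {3, 7, 13, ∞}: a division algebra.

[3, 7, 13, inf]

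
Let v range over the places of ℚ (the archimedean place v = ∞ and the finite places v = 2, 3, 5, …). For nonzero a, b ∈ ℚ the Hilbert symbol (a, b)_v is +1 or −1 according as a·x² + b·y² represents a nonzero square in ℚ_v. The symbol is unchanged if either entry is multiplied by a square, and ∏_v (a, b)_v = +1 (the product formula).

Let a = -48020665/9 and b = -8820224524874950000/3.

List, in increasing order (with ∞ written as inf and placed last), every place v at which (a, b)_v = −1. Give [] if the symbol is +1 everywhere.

[2, 3, 29, inf]

Mod squares: a ≡ -396865, b ≡ -170085. Check v ∈ {∞, 2, 3, 5, 7, 11, 17, 23, 29}.
v=3: a=3^-2·(≡2), b=3^-1·(≡2) mod 3; (2|3)=-1, (2|3)=-1; (−1)^{-2·-1·1}·(-1)^-1·(-1)^-2 = -1.
v=29: a=29^1·(≡21), b=29^3·(≡25) mod 29; (21|29)=-1, (25|29)=+1; (−1)^{1·3·14}·(-1)^3·(+1)^1 = -1.
v=23: a=23^1·(≡12), b=23^3·(≡21) mod 23; (12|23)=+1, (21|23)=-1; (−1)^{1·3·11}·(+1)^3·(-1)^1 = +1.
v=17: a=17^1·(≡1), b=17^3·(≡8) mod 17; (1|17)=+1, (8|17)=+1; (−1)^{1·3·8}·(+1)^3·(+1)^1 = +1.
v=2: v_2(a)=0, v_2(b)=4; units ≡ 7, 3 (mod 8); ε·ε+αω+βω = 1·1+0·1+4·0 ≡ 1  ⇒  (a,b)_2 = -1.
v=7: a=7^1·(≡5), b=7^0·(≡4) mod 7; (5|7)=-1, (4|7)=+1; (−1)^{1·0·3}·(-1)^0·(+1)^1 = +1.
v=∞: -396865 < 0 and -170085 < 0  ⇒  (a,b)_∞ = -1.
v=11: a=11^2·(≡9), b=11^2·(≡6) mod 11; (9|11)=+1, (6|11)=-1; (−1)^{2·2·5}·(+1)^2·(-1)^2 = +1.
v=5: a=5^1·(≡3), b=5^5·(≡2) mod 5; (3|5)=-1, (2|5)=-1; (−1)^{1·5·2}·(-1)^5·(-1)^1 = +1.
(-396865, -170085 / ℚ) ramifies at {2, 3, 29, ∞}: a division algebra.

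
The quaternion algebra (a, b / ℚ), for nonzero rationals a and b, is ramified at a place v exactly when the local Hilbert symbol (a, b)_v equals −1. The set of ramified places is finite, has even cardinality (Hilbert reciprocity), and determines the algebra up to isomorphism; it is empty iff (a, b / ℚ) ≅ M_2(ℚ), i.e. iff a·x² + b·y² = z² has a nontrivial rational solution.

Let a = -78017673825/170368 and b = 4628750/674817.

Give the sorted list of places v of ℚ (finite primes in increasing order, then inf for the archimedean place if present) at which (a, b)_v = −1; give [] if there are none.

[2, 7, 11, 13]

(a, b) ≡ (-6006, 462) mod (ℚ^×)²; places V = {2, 3, 5, 7, 11, 13, 23, ∞}.
(a,b)_3: α=3, u≡2; β=-1, v≡1 (mod 3); (2|3)=-1, (1|3)=+1; sign (−1)^1·-1^-1·+1^3 = +1.
(a,b)_7: α=5, u≡6; β=1, v≡3 (mod 7); (6|7)=-1, (3|7)=-1; sign (−1)^1·-1^1·-1^5 = -1.
(a,b)_5: α=2, u≡4; β=4, v≡3 (mod 5); (4|5)=+1, (3|5)=-1; sign (−1)^0·+1^4·-1^2 = +1.
(a,b)_2: α=-7, β=1; u≡5, v≡7 (mod 8); ε(u)ε(v)=0·1, αω(v)=-7·0, βω(u)=1·1; sum ≡ 1  ⇒  -1.
(a,b)_11: α=-3, u≡9; β=-3, v≡5 (mod 11); (9|11)=+1, (5|11)=+1; sign (−1)^1·+1^-3·+1^-3 = -1.
(a,b)_∞: sgn(-6006)=−, sgn(462)=+, so +1.
(a,b)_23: α=2, u≡7; β=2, v≡12 (mod 23); (7|23)=-1, (12|23)=+1; sign (−1)^0·-1^2·+1^2 = +1.
(a,b)_13: α=1, u≡7; β=-2, v≡11 (mod 13); (7|13)=-1, (11|13)=-1; sign (−1)^0·-1^-2·-1^1 = -1.
(-6006, 462 / ℚ) ramifies at {2, 7, 11, 13}: a division algebra.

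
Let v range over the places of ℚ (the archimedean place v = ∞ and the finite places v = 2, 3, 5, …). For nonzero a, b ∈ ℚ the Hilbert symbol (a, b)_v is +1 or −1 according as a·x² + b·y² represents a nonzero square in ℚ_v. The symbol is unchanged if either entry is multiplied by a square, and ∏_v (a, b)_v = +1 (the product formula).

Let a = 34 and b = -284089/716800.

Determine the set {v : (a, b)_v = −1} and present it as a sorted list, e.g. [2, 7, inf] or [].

[7, 17]

(a, b) ≡ (34, -7) mod (ℚ^×)²; places V = {2, 5, 7, 13, 17, 41, ∞}.
(a,b)_2: α=1, β=-12; u≡1, v≡1 (mod 8); ε(u)ε(v)=0·0, αω(v)=1·0, βω(u)=-12·0; sum ≡ 0  ⇒  +1.
(a,b)_∞: sgn(34)=+, sgn(-7)=−, so +1.
(a,b)_13: α=0, u≡8; β=2, v≡8 (mod 13); (8|13)=-1, (8|13)=-1; sign (−1)^0·-1^2·-1^0 = +1.
(a,b)_41: α=0, u≡34; β=2, v≡29 (mod 41); (34|41)=-1, (29|41)=-1; sign (−1)^0·-1^2·-1^0 = +1.
(a,b)_5: α=0, u≡4; β=-2, v≡3 (mod 5); (4|5)=+1, (3|5)=-1; sign (−1)^0·+1^-2·-1^0 = +1.
(a,b)_7: α=0, u≡6; β=-1, v≡5 (mod 7); (6|7)=-1, (5|7)=-1; sign (−1)^0·-1^-1·-1^0 = -1.
(a,b)_17: α=1, u≡2; β=0, v≡14 (mod 17); (2|17)=+1, (14|17)=-1; sign (−1)^0·+1^0·-1^1 = -1.
|Ram(34, -7)| = 2, even; anisotropic at {7, 17}.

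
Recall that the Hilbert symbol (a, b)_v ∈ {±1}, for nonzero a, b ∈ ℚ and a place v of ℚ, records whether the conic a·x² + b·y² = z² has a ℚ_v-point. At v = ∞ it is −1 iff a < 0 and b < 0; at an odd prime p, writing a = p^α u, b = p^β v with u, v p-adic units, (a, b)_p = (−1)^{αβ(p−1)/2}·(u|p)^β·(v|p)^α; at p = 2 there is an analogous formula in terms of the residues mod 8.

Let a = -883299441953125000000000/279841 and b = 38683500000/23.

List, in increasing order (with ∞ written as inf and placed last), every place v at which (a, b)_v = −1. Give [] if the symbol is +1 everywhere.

[3, 41]

Mod squares: a ≡ -34, b ≡ 3558882. Check v ∈ {∞, 2, 3, 5, 17, 23, 37, 41}.
v=23: a=23^-4·(≡1), b=23^-1·(≡8) mod 23; (1|23)=+1, (8|23)=+1; (−1)^{-4·-1·11}·(+1)^-1·(+1)^-4 = +1.
v=∞: -34 < 0 and 3558882 > 0  ⇒  (a,b)_∞ = +1.
v=41: a=41^2·(≡14), b=41^1·(≡2) mod 41; (14|41)=-1, (2|41)=+1; (−1)^{2·1·20}·(-1)^1·(+1)^2 = -1.
v=2: v_2(a)=9, v_2(b)=5; units ≡ 7, 1 (mod 8); ε·ε+αω+βω = 1·0+9·0+5·0 ≡ 0  ⇒  (a,b)_2 = +1.
v=37: a=37^2·(≡1), b=37^1·(≡35) mod 37; (1|37)=+1, (35|37)=-1; (−1)^{2·1·18}·(+1)^1·(-1)^2 = +1.
v=3: a=3^0·(≡2), b=3^1·(≡1) mod 3; (2|3)=-1, (1|3)=+1; (−1)^{0·1·1}·(-1)^1·(+1)^0 = -1.
v=5: a=5^16·(≡1), b=5^6·(≡3) mod 5; (1|5)=+1, (3|5)=-1; (−1)^{16·6·2}·(+1)^6·(-1)^16 = +1.
v=17: a=17^3·(≡9), b=17^1·(≡9) mod 17; (9|17)=+1, (9|17)=+1; (−1)^{3·1·8}·(+1)^1·(+1)^3 = +1.
|Ram(-34, 3558882)| = 2, even; anisotropic at {3, 41}.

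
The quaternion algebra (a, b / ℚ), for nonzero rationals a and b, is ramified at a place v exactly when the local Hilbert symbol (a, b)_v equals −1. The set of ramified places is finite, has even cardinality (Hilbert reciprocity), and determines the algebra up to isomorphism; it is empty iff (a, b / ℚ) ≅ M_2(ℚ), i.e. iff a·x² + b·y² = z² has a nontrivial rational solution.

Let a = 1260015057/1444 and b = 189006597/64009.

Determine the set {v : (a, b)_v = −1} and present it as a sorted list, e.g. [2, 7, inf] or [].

(a, b) ≡ (2857177, 13) mod (ℚ^×)²; places V = {2, 3, 7, 11, 13, 19, 23, 31, 37, 41, 47, 53, ∞}.
(a,b)_53: α=1, u≡39; β=0, v≡24 (mod 53); (39|53)=-1, (24|53)=+1; sign (−1)^0·-1^0·+1^1 = +1.
(a,b)_7: α=2, u≡1; β=0, v≡3 (mod 7); (1|7)=+1, (3|7)=-1; sign (−1)^0·+1^0·-1^2 = +1.
(a,b)_∞: sgn(2857177)=+, sgn(13)=+, so +1.
(a,b)_41: α=0, u≡39; β=2, v≡7 (mod 41); (39|41)=+1, (7|41)=-1; sign (−1)^0·+1^2·-1^0 = +1.
(a,b)_3: α=2, u≡1; β=2, v≡1 (mod 3); (1|3)=+1, (1|3)=+1; sign (−1)^0·+1^2·+1^2 = +1.
(a,b)_11: α=0, u≡5; β=-2, v≡10 (mod 11); (5|11)=+1, (10|11)=-1; sign (−1)^0·+1^-2·-1^0 = +1.
(a,b)_31: α=1, u≡5; β=2, v≡3 (mod 31); (5|31)=+1, (3|31)=-1; sign (−1)^0·+1^2·-1^1 = -1.
(a,b)_19: α=-2, u≡14; β=0, v≡13 (mod 19); (14|19)=-1, (13|19)=-1; sign (−1)^0·-1^0·-1^-2 = +1.
(a,b)_47: α=1, u≡41; β=0, v≡38 (mod 47); (41|47)=-1, (38|47)=-1; sign (−1)^0·-1^0·-1^1 = -1.
(a,b)_37: α=1, u≡31; β=0, v≡22 (mod 37); (31|37)=-1, (22|37)=-1; sign (−1)^0·-1^0·-1^1 = -1.
(a,b)_2: α=-2, β=0; u≡1, v≡5 (mod 8); ε(u)ε(v)=0·0, αω(v)=-2·1, βω(u)=0·0; sum ≡ 0  ⇒  +1.
(a,b)_23: α=0, u≡3; β=-2, v≡12 (mod 23); (3|23)=+1, (12|23)=+1; sign (−1)^0·+1^-2·+1^0 = +1.
(a,b)_13: α=0, u≡2; β=1, v≡12 (mod 13); (2|13)=-1, (12|13)=+1; sign (−1)^0·-1^1·+1^0 = -1.
Ram(2857177, 13) = {13, 31, 37, 47}; no ℚ_13-point on the conic.

[13, 31, 37, 47]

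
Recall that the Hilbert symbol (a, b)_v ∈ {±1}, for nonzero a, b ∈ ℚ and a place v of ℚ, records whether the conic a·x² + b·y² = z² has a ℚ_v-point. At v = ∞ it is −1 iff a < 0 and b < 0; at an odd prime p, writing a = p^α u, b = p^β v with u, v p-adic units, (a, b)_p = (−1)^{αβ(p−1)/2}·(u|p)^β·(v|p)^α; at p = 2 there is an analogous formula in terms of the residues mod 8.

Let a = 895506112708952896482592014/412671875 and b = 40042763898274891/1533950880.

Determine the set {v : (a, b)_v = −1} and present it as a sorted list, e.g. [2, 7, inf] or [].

[2, 3, 17, 19]

(a, b) ≡ (14586, 6270) mod (ℚ^×)²; places V = {2, 3, 5, 7, 11, 13, 17, 19, 29, ∞}.
(a,b)_17: α=5, u≡9; β=2, v≡3 (mod 17); (9|17)=+1, (3|17)=-1; sign (−1)^0·+1^2·-1^5 = -1.
(a,b)_11: α=-1, u≡7; β=-3, v≡5 (mod 11); (7|11)=-1, (5|11)=+1; sign (−1)^1·-1^-3·+1^-1 = +1.
(a,b)_∞: sgn(14586)=+, sgn(6270)=+, so +1.
(a,b)_2: α=1, β=-5; u≡5, v≡7 (mod 8); ε(u)ε(v)=0·1, αω(v)=1·0, βω(u)=-5·1; sum ≡ 1  ⇒  -1.
(a,b)_29: α=4, u≡6; β=4, v≡28 (mod 29); (6|29)=+1, (28|29)=+1; sign (−1)^0·+1^4·+1^4 = +1.
(a,b)_19: α=2, u≡3; β=3, v≡6 (mod 19); (3|19)=-1, (6|19)=+1; sign (−1)^0·-1^3·+1^2 = -1.
(a,b)_7: α=-4, u≡3; β=-4, v≡3 (mod 7); (3|7)=-1, (3|7)=-1; sign (−1)^0·-1^-4·-1^-4 = +1.
(a,b)_13: α=7, u≡3; β=4, v≡1 (mod 13); (3|13)=+1, (1|13)=+1; sign (−1)^0·+1^4·+1^7 = +1.
(a,b)_5: α=-6, u≡4; β=-1, v≡1 (mod 5); (4|5)=+1, (1|5)=+1; sign (−1)^0·+1^-1·+1^-6 = +1.
(a,b)_3: α=9, u≡2; β=-1, v≡2 (mod 3); (2|3)=-1, (2|3)=-1; sign (−1)^1·-1^-1·-1^9 = -1.
(14586, 6270 / ℚ) ramifies at {2, 3, 17, 19}: a division algebra.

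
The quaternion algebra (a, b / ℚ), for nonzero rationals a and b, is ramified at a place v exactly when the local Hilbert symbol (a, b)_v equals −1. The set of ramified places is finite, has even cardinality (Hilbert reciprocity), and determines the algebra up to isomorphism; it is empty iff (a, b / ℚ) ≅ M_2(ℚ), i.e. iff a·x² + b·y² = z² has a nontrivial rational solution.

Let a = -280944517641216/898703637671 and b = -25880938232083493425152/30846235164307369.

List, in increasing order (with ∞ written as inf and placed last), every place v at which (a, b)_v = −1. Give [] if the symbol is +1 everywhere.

[13, inf]

(a, b) ≡ (-51051, -33) mod (ℚ^×)²; places V = {2, 3, 7, 11, 13, 17, 19, 43, 47, ∞}.
(a,b)_43: α=-4, u≡12; β=-6, v≡31 (mod 43); (12|43)=-1, (31|43)=+1; sign (−1)^0·-1^-6·+1^-4 = +1.
(a,b)_∞: sgn(-51051)=−, sgn(-33)=−, so -1.
(a,b)_3: α=1, u≡2; β=1, v≡1 (mod 3); (2|3)=-1, (1|3)=+1; sign (−1)^1·-1^1·+1^1 = +1.
(a,b)_11: α=7, u≡3; β=13, v≡2 (mod 11); (3|11)=+1, (2|11)=-1; sign (−1)^1·+1^13·-1^7 = +1.
(a,b)_17: α=-1, u≡7; β=0, v≡13 (mod 17); (7|17)=-1, (13|17)=+1; sign (−1)^0·-1^0·+1^-1 = +1.
(a,b)_2: α=10, β=12; u≡5, v≡7 (mod 8); ε(u)ε(v)=0·1, αω(v)=10·0, βω(u)=12·1; sum ≡ 0  ⇒  +1.
(a,b)_19: α=2, u≡14; β=2, v≡1 (mod 19); (14|19)=-1, (1|19)=+1; sign (−1)^0·-1^2·+1^2 = +1.
(a,b)_7: α=-1, u≡1; β=0, v≡4 (mod 7); (1|7)=+1, (4|7)=+1; sign (−1)^0·+1^0·+1^-1 = +1.
(a,b)_13: α=1, u≡3; β=2, v≡8 (mod 13); (3|13)=+1, (8|13)=-1; sign (−1)^0·+1^2·-1^1 = -1.
(a,b)_47: α=-2, u≡44; β=-4, v≡17 (mod 47); (44|47)=-1, (17|47)=+1; sign (−1)^0·-1^-4·+1^-2 = +1.
(-51051, -33 / ℚ) ramifies at {13, ∞}: a division algebra.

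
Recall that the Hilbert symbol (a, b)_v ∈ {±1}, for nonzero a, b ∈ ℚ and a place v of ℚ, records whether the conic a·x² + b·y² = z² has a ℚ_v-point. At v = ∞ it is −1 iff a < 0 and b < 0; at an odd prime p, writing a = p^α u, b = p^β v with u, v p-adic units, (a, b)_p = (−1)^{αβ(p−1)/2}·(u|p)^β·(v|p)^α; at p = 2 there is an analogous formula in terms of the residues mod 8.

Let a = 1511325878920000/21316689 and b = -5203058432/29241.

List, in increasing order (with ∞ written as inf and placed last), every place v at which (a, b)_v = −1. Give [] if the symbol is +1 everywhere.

[11, 13]

(a, b) ≡ (13, -143) mod (ℚ^×)²; places V = {2, 3, 5, 11, 13, 19, 29, ∞}.
(a,b)_∞: sgn(13)=+, sgn(-143)=−, so +1.
(a,b)_19: α=-2, u≡13; β=-2, v≡9 (mod 19); (13|19)=-1, (9|19)=+1; sign (−1)^0·-1^-2·+1^-2 = +1.
(a,b)_11: α=2, u≡10; β=1, v≡4 (mod 11); (10|11)=-1, (4|11)=+1; sign (−1)^0·-1^1·+1^2 = -1.
(a,b)_2: α=6, β=8; u≡5, v≡1 (mod 8); ε(u)ε(v)=0·0, αω(v)=6·0, βω(u)=8·1; sum ≡ 0  ⇒  +1.
(a,b)_13: α=5, u≡4; β=3, v≡8 (mod 13); (4|13)=+1, (8|13)=-1; sign (−1)^0·+1^3·-1^5 = -1.
(a,b)_5: α=4, u≡3; β=0, v≡3 (mod 5); (3|5)=-1, (3|5)=-1; sign (−1)^0·-1^0·-1^4 = +1.
(a,b)_29: α=2, u≡22; β=2, v≡12 (mod 29); (22|29)=+1, (12|29)=-1; sign (−1)^0·+1^2·-1^2 = +1.
(a,b)_3: α=-10, u≡1; β=-4, v≡1 (mod 3); (1|3)=+1, (1|3)=+1; sign (−1)^0·+1^-4·+1^-10 = +1.
|Ram(13, -143)| = 2, even; anisotropic at {11, 13}.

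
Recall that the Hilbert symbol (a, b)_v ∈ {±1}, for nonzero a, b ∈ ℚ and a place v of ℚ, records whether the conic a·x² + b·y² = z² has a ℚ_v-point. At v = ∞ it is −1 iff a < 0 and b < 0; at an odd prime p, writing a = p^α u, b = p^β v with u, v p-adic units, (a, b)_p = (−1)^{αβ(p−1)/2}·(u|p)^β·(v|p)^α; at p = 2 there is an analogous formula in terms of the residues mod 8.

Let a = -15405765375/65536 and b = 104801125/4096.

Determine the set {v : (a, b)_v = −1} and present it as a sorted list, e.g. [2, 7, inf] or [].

[5, 41]

(a, b) ≡ (-615, 205) mod (ℚ^×)²; places V = {2, 3, 5, 7, 11, 13, 41, ∞}.
(a,b)_2: α=-16, β=-12; u≡1, v≡5 (mod 8); ε(u)ε(v)=0·0, αω(v)=-16·1, βω(u)=-12·0; sum ≡ 0  ⇒  +1.
(a,b)_41: α=1, u≡13; β=1, v≡5 (mod 41); (13|41)=-1, (5|41)=+1; sign (−1)^0·-1^1·+1^1 = -1.
(a,b)_∞: sgn(-615)=−, sgn(205)=+, so +1.
(a,b)_3: α=1, u≡2; β=0, v≡1 (mod 3); (2|3)=-1, (1|3)=+1; sign (−1)^0·-1^0·+1^1 = +1.
(a,b)_7: α=2, u≡4; β=0, v≡2 (mod 7); (4|7)=+1, (2|7)=+1; sign (−1)^0·+1^0·+1^2 = +1.
(a,b)_5: α=3, u≡2; β=3, v≡4 (mod 5); (2|5)=-1, (4|5)=+1; sign (−1)^0·-1^3·+1^3 = -1.
(a,b)_13: α=2, u≡10; β=2, v≡12 (mod 13); (10|13)=+1, (12|13)=+1; sign (−1)^0·+1^2·+1^2 = +1.
(a,b)_11: α=2, u≡3; β=2, v≡10 (mod 11); (3|11)=+1, (10|11)=-1; sign (−1)^0·+1^2·-1^2 = +1.
Ram(-615, 205) = {5, 41}; no ℚ_5-point on the conic.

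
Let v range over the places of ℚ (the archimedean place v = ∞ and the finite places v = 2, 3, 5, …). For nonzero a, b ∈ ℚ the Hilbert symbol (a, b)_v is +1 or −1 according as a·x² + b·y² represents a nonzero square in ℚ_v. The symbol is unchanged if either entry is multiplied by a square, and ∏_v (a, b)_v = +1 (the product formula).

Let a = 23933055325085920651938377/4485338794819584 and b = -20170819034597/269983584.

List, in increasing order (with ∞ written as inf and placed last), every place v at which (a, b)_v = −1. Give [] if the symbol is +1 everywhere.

Mod squares: a ≡ 17, b ≡ -462. Check v ∈ {∞, 2, 3, 7, 11, 13, 17, 23, 43}.
v=7: a=7^6·(≡3), b=7^3·(≡4) mod 7; (3|7)=-1, (4|7)=+1; (−1)^{6·3·3}·(-1)^3·(+1)^6 = -1.
v=11: a=11^6·(≡6), b=11^3·(≡2) mod 11; (6|11)=-1, (2|11)=-1; (−1)^{6·3·5}·(-1)^3·(-1)^6 = -1.
v=13: a=13^-4·(≡4), b=13^-2·(≡11) mod 13; (4|13)=+1, (11|13)=-1; (−1)^{-4·-2·6}·(+1)^-2·(-1)^-4 = +1.
v=3: a=3^-4·(≡2), b=3^-3·(≡2) mod 3; (2|3)=-1, (2|3)=-1; (−1)^{-4·-3·1}·(-1)^-3·(-1)^-4 = -1.
v=∞: 17 > 0 and -462 < 0  ⇒  (a,b)_∞ = +1.
v=43: a=43^-2·(≡41), b=43^-2·(≡11) mod 43; (41|43)=+1, (11|43)=+1; (−1)^{-2·-2·21}·(+1)^-2·(+1)^-2 = +1.
v=2: v_2(a)=-20, v_2(b)=-5; units ≡ 1, 1 (mod 8); ε·ε+αω+βω = 0·0+-20·0+-5·0 ≡ 0  ⇒  (a,b)_2 = +1.
v=17: a=17^7·(≡16), b=17^4·(≡11) mod 17; (16|17)=+1, (11|17)=-1; (−1)^{7·4·8}·(+1)^4·(-1)^7 = -1.
v=23: a=23^4·(≡10), b=23^2·(≡20) mod 23; (10|23)=-1, (20|23)=-1; (−1)^{4·2·11}·(-1)^2·(-1)^4 = +1.
(17, -462 / ℚ) ramifies at {3, 7, 11, 17}: a division algebra.

[3, 7, 11, 17]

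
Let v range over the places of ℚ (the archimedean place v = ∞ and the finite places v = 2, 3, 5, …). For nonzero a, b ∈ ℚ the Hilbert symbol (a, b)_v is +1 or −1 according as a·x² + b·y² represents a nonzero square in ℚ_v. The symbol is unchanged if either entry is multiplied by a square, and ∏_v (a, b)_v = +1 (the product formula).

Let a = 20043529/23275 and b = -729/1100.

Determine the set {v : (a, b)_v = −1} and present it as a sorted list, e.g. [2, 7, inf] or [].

[11, 19]

Mod squares: a ≡ 19, b ≡ -11. Check v ∈ {∞, 2, 3, 5, 7, 11, 19, 37}.
v=37: a=37^2·(≡13), b=37^0·(≡10) mod 37; (13|37)=-1, (10|37)=+1; (−1)^{2·0·18}·(-1)^0·(+1)^2 = +1.
v=∞: 19 > 0 and -11 < 0  ⇒  (a,b)_∞ = +1.
v=7: a=7^-2·(≡5), b=7^0·(≡6) mod 7; (5|7)=-1, (6|7)=-1; (−1)^{-2·0·3}·(-1)^0·(-1)^-2 = +1.
v=2: v_2(a)=0, v_2(b)=-2; units ≡ 3, 5 (mod 8); ε·ε+αω+βω = 1·0+0·1+-2·1 ≡ 0  ⇒  (a,b)_2 = +1.
v=3: a=3^0·(≡1), b=3^6·(≡1) mod 3; (1|3)=+1, (1|3)=+1; (−1)^{0·6·1}·(+1)^6·(+1)^0 = +1.
v=19: a=19^-1·(≡16), b=19^0·(≡13) mod 19; (16|19)=+1, (13|19)=-1; (−1)^{-1·0·9}·(+1)^0·(-1)^-1 = -1.
v=5: a=5^-2·(≡4), b=5^-2·(≡4) mod 5; (4|5)=+1, (4|5)=+1; (−1)^{-2·-2·2}·(+1)^-2·(+1)^-2 = +1.
v=11: a=11^4·(≡6), b=11^-1·(≡8) mod 11; (6|11)=-1, (8|11)=-1; (−1)^{4·-1·5}·(-1)^-1·(-1)^4 = -1.
|Ram(19, -11)| = 2, even; anisotropic at {11, 19}.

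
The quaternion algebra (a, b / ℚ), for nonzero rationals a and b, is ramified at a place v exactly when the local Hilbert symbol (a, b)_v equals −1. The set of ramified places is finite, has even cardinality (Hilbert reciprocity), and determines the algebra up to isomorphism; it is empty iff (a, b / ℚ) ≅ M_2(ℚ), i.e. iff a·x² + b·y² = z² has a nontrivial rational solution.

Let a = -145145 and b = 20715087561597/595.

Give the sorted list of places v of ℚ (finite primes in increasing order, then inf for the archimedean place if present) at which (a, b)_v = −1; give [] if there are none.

[2, 5, 11, 13]

(a, b) ≡ (-145145, 150535) mod (ℚ^×)²; places V = {2, 3, 5, 7, 11, 13, 17, 23, 29, ∞}.
(a,b)_5: α=1, u≡1; β=-1, v≡3 (mod 5); (1|5)=+1, (3|5)=-1; sign (−1)^0·+1^-1·-1^1 = -1.
(a,b)_29: α=1, u≡12; β=2, v≡28 (mod 29); (12|29)=-1, (28|29)=+1; sign (−1)^0·-1^2·+1^1 = +1.
(a,b)_13: α=1, u≡2; β=2, v≡5 (mod 13); (2|13)=-1, (5|13)=-1; sign (−1)^0·-1^2·-1^1 = -1.
(a,b)_17: α=0, u≡1; β=-1, v≡15 (mod 17); (1|17)=+1, (15|17)=+1; sign (−1)^0·+1^-1·+1^0 = +1.
(a,b)_2: α=0, β=0; u≡7, v≡7 (mod 8); ε(u)ε(v)=1·1, αω(v)=0·0, βω(u)=0·0; sum ≡ 1  ⇒  -1.
(a,b)_7: α=1, u≡6; β=-1, v≡2 (mod 7); (6|7)=-1, (2|7)=+1; sign (−1)^1·-1^-1·+1^1 = +1.
(a,b)_∞: sgn(-145145)=−, sgn(150535)=+, so +1.
(a,b)_3: α=0, u≡1; β=2, v≡1 (mod 3); (1|3)=+1, (1|3)=+1; sign (−1)^0·+1^2·+1^0 = +1.
(a,b)_11: α=1, u≡5; β=3, v≡4 (mod 11); (5|11)=+1, (4|11)=+1; sign (−1)^1·+1^3·+1^1 = -1.
(a,b)_23: α=0, u≡8; β=3, v≡16 (mod 23); (8|23)=+1, (16|23)=+1; sign (−1)^0·+1^3·+1^0 = +1.
Ram(-145145, 150535) = {2, 5, 11, 13}; no ℚ_2-point on the conic.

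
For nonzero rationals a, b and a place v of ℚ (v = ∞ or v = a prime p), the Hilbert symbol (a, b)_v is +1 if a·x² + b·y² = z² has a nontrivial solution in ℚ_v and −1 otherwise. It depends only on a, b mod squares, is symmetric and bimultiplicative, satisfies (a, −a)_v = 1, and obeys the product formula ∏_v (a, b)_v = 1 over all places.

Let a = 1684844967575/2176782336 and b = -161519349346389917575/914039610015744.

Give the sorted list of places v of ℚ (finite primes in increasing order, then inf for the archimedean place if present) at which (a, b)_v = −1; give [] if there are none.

Mod squares: a ≡ 23, b ≡ -703. Check v ∈ {∞, 2, 3, 5, 7, 11, 19, 23, 37}.
v=7: a=7^2·(≡4), b=7^4·(≡4) mod 7; (4|7)=+1, (4|7)=+1; (−1)^{2·4·3}·(+1)^4·(+1)^2 = +1.
v=37: a=37^2·(≡8), b=37^3·(≡18) mod 37; (8|37)=-1, (18|37)=-1; (−1)^{2·3·18}·(-1)^3·(-1)^2 = -1.
v=∞: 23 > 0 and -703 < 0  ⇒  (a,b)_∞ = +1.
v=23: a=23^1·(≡2), b=23^2·(≡11) mod 23; (2|23)=+1, (11|23)=-1; (−1)^{1·2·11}·(+1)^2·(-1)^1 = -1.
v=5: a=5^2·(≡3), b=5^2·(≡3) mod 5; (3|5)=-1, (3|5)=-1; (−1)^{2·2·2}·(-1)^2·(-1)^2 = +1.
v=3: a=3^-12·(≡2), b=3^-20·(≡2) mod 3; (2|3)=-1, (2|3)=-1; (−1)^{-12·-20·1}·(-1)^-20·(-1)^-12 = +1.
v=19: a=19^2·(≡17), b=19^3·(≡17) mod 19; (17|19)=+1, (17|19)=+1; (−1)^{2·3·9}·(+1)^3·(+1)^2 = +1.
v=2: v_2(a)=-12, v_2(b)=-18; units ≡ 7, 1 (mod 8); ε·ε+αω+βω = 1·0+-12·0+-18·0 ≡ 0  ⇒  (a,b)_2 = +1.
v=11: a=11^2·(≡5), b=11^4·(≡3) mod 11; (5|11)=+1, (3|11)=+1; (−1)^{2·4·5}·(+1)^4·(+1)^2 = +1.
(23, -703 / ℚ) ramifies at {23, 37}: a division algebra.

[23, 37]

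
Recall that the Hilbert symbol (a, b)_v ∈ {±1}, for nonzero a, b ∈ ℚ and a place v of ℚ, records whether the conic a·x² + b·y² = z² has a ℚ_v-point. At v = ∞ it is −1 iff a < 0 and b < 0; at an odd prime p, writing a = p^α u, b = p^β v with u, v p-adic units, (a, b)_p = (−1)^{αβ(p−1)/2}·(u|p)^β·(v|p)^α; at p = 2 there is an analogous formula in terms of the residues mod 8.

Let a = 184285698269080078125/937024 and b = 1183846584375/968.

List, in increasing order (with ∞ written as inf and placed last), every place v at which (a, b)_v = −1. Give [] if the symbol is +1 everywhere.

(a, b) ≡ (5, 50830) mod (ℚ^×)²; places V = {2, 3, 5, 7, 11, 13, 17, 23, ∞}.
(a,b)_17: α=2, u≡14; β=1, v≡13 (mod 17); (14|17)=-1, (13|17)=+1; sign (−1)^0·-1^1·+1^2 = -1.
(a,b)_11: α=-4, u≡9; β=-2, v≡6 (mod 11); (9|11)=+1, (6|11)=-1; sign (−1)^0·+1^-2·-1^-4 = +1.
(a,b)_5: α=9, u≡1; β=5, v≡4 (mod 5); (1|5)=+1, (4|5)=+1; sign (−1)^0·+1^5·+1^9 = +1.
(a,b)_3: α=2, u≡2; β=2, v≡1 (mod 3); (2|3)=-1, (1|3)=+1; sign (−1)^0·-1^2·+1^2 = +1.
(a,b)_∞: sgn(5)=+, sgn(50830)=+, so +1.
(a,b)_7: α=4, u≡3; β=2, v≡3 (mod 7); (3|7)=-1, (3|7)=-1; sign (−1)^0·-1^2·-1^4 = +1.
(a,b)_2: α=-6, β=-3; u≡5, v≡7 (mod 8); ε(u)ε(v)=0·1, αω(v)=-6·0, βω(u)=-3·1; sum ≡ 1  ⇒  -1.
(a,b)_13: α=4, u≡8; β=3, v≡10 (mod 13); (8|13)=-1, (10|13)=+1; sign (−1)^0·-1^3·+1^4 = -1.
(a,b)_23: α=2, u≡17; β=1, v≡18 (mod 23); (17|23)=-1, (18|23)=+1; sign (−1)^0·-1^1·+1^2 = -1.
Ram(5, 50830) = {2, 13, 17, 23}; no ℚ_2-point on the conic.

[2, 13, 17, 23]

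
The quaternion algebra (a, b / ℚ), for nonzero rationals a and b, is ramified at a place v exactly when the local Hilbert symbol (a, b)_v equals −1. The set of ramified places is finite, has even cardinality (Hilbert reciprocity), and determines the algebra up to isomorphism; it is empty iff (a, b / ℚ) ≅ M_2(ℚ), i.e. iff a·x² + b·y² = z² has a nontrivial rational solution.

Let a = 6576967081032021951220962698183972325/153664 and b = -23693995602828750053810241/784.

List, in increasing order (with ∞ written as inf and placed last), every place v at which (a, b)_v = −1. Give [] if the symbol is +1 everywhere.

Mod squares: a ≡ 145753907637, b ≡ -1729761. Check v ∈ {∞, 2, 3, 5, 7, 11, 13, 23, 37, 41, 43, 47, 53}.
v=47: a=47^3·(≡18), b=47^2·(≡14) mod 47; (18|47)=+1, (14|47)=+1; (−1)^{3·2·23}·(+1)^2·(+1)^3 = +1.
v=53: a=53^1·(≡50), b=53^1·(≡6) mod 53; (50|53)=-1, (6|53)=+1; (−1)^{1·1·26}·(-1)^1·(+1)^1 = -1.
v=5: a=5^2·(≡2), b=5^0·(≡1) mod 5; (2|5)=-1, (1|5)=+1; (−1)^{2·0·2}·(-1)^0·(+1)^2 = +1.
v=23: a=23^1·(≡17), b=23^1·(≡6) mod 23; (17|23)=-1, (6|23)=+1; (−1)^{1·1·11}·(-1)^1·(+1)^1 = +1.
v=11: a=11^10·(≡7), b=11^7·(≡1) mod 11; (7|11)=-1, (1|11)=+1; (−1)^{10·7·5}·(-1)^7·(+1)^10 = -1.
v=13: a=13^3·(≡11), b=13^2·(≡8) mod 13; (11|13)=-1, (8|13)=-1; (−1)^{3·2·6}·(-1)^2·(-1)^3 = -1.
v=∞: 145753907637 > 0 and -1729761 < 0  ⇒  (a,b)_∞ = +1.
v=3: a=3^5·(≡1), b=3^3·(≡1) mod 3; (1|3)=+1, (1|3)=+1; (−1)^{5·3·1}·(+1)^3·(+1)^5 = -1.
v=2: v_2(a)=-6, v_2(b)=-4; units ≡ 5, 7 (mod 8); ε·ε+αω+βω = 0·1+-6·0+-4·1 ≡ 0  ⇒  (a,b)_2 = +1.
v=37: a=37^3·(≡22), b=37^2·(≡28) mod 37; (22|37)=-1, (28|37)=+1; (−1)^{3·2·18}·(-1)^2·(+1)^3 = +1.
v=41: a=41^3·(≡8), b=41^2·(≡6) mod 41; (8|41)=+1, (6|41)=-1; (−1)^{3·2·20}·(+1)^2·(-1)^3 = -1.
v=7: a=7^-4·(≡4), b=7^-2·(≡4) mod 7; (4|7)=+1, (4|7)=+1; (−1)^{-4·-2·3}·(+1)^-2·(+1)^-4 = +1.
v=43: a=43^1·(≡24), b=43^1·(≡6) mod 43; (24|43)=+1, (6|43)=+1; (−1)^{1·1·21}·(+1)^1·(+1)^1 = -1.
(145753907637, -1729761 / ℚ) ramifies at {3, 11, 13, 41, 43, 53}: a division algebra.

[3, 11, 13, 41, 43, 53]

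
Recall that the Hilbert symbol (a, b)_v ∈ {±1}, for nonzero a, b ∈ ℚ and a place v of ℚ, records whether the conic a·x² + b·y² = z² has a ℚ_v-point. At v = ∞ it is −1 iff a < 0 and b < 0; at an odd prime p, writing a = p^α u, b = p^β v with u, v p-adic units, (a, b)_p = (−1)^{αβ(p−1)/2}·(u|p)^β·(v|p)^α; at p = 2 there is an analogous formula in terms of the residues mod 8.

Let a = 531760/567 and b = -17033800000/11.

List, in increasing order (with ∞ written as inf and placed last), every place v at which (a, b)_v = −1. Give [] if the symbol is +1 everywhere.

Mod squares: a ≡ 805, b ≡ -8855. Check v ∈ {∞, 2, 3, 5, 7, 11, 17, 23}.
v=7: a=7^-1·(≡3), b=7^1·(≡1) mod 7; (3|7)=-1, (1|7)=+1; (−1)^{-1·1·3}·(-1)^1·(+1)^-1 = +1.
v=5: a=5^1·(≡1), b=5^5·(≡4) mod 5; (1|5)=+1, (4|5)=+1; (−1)^{1·5·2}·(+1)^5·(+1)^1 = +1.
v=2: v_2(a)=4, v_2(b)=6; units ≡ 5, 1 (mod 8); ε·ε+αω+βω = 0·0+4·0+6·1 ≡ 0  ⇒  (a,b)_2 = +1.
v=11: a=11^0·(≡7), b=11^-1·(≡3) mod 11; (7|11)=-1, (3|11)=+1; (−1)^{0·-1·5}·(-1)^-1·(+1)^0 = -1.
v=3: a=3^-4·(≡1), b=3^0·(≡1) mod 3; (1|3)=+1, (1|3)=+1; (−1)^{-4·0·1}·(+1)^0·(+1)^-4 = +1.
v=∞: 805 > 0 and -8855 < 0  ⇒  (a,b)_∞ = +1.
v=17: a=17^2·(≡12), b=17^0·(≡15) mod 17; (12|17)=-1, (15|17)=+1; (−1)^{2·0·8}·(-1)^0·(+1)^2 = +1.
v=23: a=23^1·(≡8), b=23^3·(≡3) mod 23; (8|23)=+1, (3|23)=+1; (−1)^{1·3·11}·(+1)^3·(+1)^1 = -1.
(805, -8855 / ℚ) ramifies at {11, 23}: a division algebra.

[11, 23]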